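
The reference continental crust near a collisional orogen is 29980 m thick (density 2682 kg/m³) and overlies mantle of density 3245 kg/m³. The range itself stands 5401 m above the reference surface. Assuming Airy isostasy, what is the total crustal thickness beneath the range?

61100 m

Root depth r = h ρ_c / (ρ_m − ρ_c) = 5401 m × 2682 / 563 = 25730 m.
Total thickness = T + h + r = 29980 m + 5401 m + 25730 m = 61100 m.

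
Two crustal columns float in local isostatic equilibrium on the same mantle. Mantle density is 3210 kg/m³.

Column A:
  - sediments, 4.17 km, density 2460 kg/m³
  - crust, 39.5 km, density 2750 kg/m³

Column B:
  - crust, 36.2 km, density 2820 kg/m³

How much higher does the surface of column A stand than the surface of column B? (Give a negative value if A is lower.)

For any compensation level in the mantle, the mantle terms cancel and isostasy reduces to e = (Σt_A − Σt_B) − (Σ(ρt)_A − Σ(ρt)_B) / ρ_m.
Σt_A = 43.67 km; Σt_B = 36.2 km; Σ(ρt)_A = 118883.2; Σ(ρt)_B = 102084 (in km·kg/m³).
e = (43.67 − 36.2) − (118883.2 − 102084) / 3210 = 2.24 km.

2.24 km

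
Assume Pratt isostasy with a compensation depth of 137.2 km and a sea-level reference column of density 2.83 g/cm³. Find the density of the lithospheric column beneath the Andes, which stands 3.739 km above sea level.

Pratt balance: ρ_ref D = ρ (D + h).
ρ = ρ_ref D/(D + h) = 2.83 × 137.2 km/(137.2 km + 3.739 km) = 2.75 g/cm³.

2.75 g/cm³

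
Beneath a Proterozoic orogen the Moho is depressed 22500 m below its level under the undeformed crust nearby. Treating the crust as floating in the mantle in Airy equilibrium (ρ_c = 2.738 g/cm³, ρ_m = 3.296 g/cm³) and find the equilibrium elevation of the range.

By Archimedes' principle applied to the lithosphere: ρ_c h = (ρ_m − ρ_c) r.
h = r (ρ_m − ρ_c) / ρ_c = 22500 m × (3.296 − 2.738) / 2.738 = 4590 m.

4590 m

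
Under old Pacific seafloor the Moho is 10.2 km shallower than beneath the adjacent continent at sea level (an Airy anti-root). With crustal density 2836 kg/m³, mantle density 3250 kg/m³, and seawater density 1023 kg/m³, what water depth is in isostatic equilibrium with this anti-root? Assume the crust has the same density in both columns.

Replacing a thickness d of crust by seawater at the top must be balanced by replacing crust with mantle at the base: d (ρ_c − ρ_w) = a (ρ_m − ρ_c).
d = a (ρ_m − ρ_c)/(ρ_c − ρ_w) = 10.2 km × 414/1813 = 2.33 km.

2.33 km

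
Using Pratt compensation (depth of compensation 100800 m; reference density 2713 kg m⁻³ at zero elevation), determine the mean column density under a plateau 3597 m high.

2620 kg m⁻³

Pratt balance: ρ_ref D = ρ (D + h).
ρ = ρ_ref D/(D + h) = 2713 × 100800 m/(100800 m + 3597 m) = 2620 kg m⁻³.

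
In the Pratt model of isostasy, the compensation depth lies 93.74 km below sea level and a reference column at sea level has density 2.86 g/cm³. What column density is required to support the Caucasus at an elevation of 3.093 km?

Pratt balance: ρ_ref D = ρ (D + h).
ρ = ρ_ref D/(D + h) = 2.86 × 93.74 km/(93.74 km + 3.093 km) = 2.77 g/cm³.

2.77 g/cm³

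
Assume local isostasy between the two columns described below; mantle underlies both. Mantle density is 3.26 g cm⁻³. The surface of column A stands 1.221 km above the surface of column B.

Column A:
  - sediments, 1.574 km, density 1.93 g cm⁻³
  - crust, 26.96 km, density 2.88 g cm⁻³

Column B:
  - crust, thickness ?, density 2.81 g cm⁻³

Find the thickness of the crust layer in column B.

Take the compensation level at the base of the deeper column (depth z_c below the surface of column A) and equate Σ ρ_i t_i down to z_c; mantle fills any gap and the z_c terms cancel.
Column A: 1.574×1.93 + 26.96×2.88 + (z_c − 28.534)×3.26
Column B: 1.221×0 + x×2.81 + (z_c − 1.221 − 0 − x)×3.26
The z_c×3.26 term appears on both sides and cancels. Collect the known terms of each column as K = Σ(ρt)_known − 3.26 × (depth of known layers): K_A = 80.68262 − 3.26×28.534 = −12.33822; K_B = 0 − 3.26×(1.221 + 0) = −3.98046.
Balance: K_A = K_B − x×(3.26 − 2.81), so x = (K_B − K_A)/(3.26 − 2.81) = 8.35776/0.45 = 18.6 km.

18.6 km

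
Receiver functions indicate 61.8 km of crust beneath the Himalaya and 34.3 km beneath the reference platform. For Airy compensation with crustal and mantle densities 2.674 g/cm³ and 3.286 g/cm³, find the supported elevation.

Excess crust Δ = 61.8 km − 34.3 km = 27.5 km, split between elevation h and root r with h + r = Δ.
Airy balance ρ_c h = (ρ_m − ρ_c) r gives r = h ρ_c/(ρ_m − ρ_c), so h (1 + ρ_c/(ρ_m − ρ_c)) = Δ, i.e. h = Δ (ρ_m − ρ_c)/ρ_m.
h = 27.5 km × 0.612/3.286 = 5.12 km.

5.12 km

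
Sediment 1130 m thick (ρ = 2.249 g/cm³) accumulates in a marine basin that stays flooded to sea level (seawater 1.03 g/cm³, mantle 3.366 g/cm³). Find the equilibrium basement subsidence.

590 m

Submarine loading: the sediment displaces seawater, and the subsidence is in turn flooded, so s (ρ_m − ρ_w) = t (ρ_sed − ρ_w).
s = 1130 m × (2.249 − 1.03) / (3.366 − 1.03) = 590 m.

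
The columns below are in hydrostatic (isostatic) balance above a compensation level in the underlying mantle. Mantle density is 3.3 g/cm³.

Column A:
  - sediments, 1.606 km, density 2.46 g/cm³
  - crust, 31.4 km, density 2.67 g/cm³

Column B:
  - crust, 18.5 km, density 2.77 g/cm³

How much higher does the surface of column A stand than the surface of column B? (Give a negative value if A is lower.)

For any compensation level in the mantle, the mantle terms cancel and isostasy reduces to e = (Σt_A − Σt_B) − (Σ(ρt)_A − Σ(ρt)_B) / ρ_m.
Σt_A = 33.006 km; Σt_B = 18.5 km; Σ(ρt)_A = 87.78876; Σ(ρt)_B = 51.245 (in km·g/cm³).
e = (33.006 − 18.5) − (87.78876 − 51.245) / 3.3 = 3.43 km.

3.43 km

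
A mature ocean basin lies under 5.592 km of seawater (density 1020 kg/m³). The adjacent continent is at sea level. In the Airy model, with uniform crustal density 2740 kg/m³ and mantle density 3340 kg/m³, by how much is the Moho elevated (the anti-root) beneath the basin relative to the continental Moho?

16 km

Isostatic balance requires: replacing crust with seawater at the top is compensated by replacing crust with mantle at the base: d (ρ_c − ρ_w) = a (ρ_m − ρ_c).
a = d (ρ_c − ρ_w)/(ρ_m − ρ_c) = 5.592 km × 1720/600 = 16 km.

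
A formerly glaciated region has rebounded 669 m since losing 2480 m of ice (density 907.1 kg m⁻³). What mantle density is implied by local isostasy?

3360 kg m⁻³

ρ_m = ρ_ice t / u = 907.1 × 2480 m/669 m = 3360 kg m⁻³.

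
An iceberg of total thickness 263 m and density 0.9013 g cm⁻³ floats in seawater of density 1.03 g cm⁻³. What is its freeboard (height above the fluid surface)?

Floating equilibrium: submerged depth d = t ρ_obj/ρ_fluid = 263 m × 0.9013/1.03 = 230.1 m.
Freeboard = t − d = 263 m − 230.1 m = 32.9 m.

32.9 m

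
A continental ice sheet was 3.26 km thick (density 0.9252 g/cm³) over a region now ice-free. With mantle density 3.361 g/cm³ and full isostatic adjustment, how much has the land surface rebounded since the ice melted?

Removing the load lets mantle flow back in; uplift u satisfies ρ_ice t = ρ_m u.
u = t ρ_ice/ρ_m = 3.26 km × 0.9252/3.361 = 0.897 km.

0.897 km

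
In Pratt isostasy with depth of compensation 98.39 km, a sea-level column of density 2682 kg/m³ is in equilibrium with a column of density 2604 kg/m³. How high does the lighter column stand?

2.95 km

ρ_ref D = ρ (D + h) → h = D (ρ_ref − ρ)/ρ.
h = 98.39 km × (2682 − 2604)/2604 = 2.95 km.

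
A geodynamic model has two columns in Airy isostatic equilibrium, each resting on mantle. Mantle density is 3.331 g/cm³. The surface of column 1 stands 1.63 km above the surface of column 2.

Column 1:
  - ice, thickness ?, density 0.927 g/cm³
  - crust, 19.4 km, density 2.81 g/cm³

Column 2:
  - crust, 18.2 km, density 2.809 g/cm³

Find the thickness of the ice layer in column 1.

Take the compensation level at the base of the deeper column (depth z_c below the surface of column 1) and equate Σ ρ_i t_i down to z_c; mantle fills any gap and the z_c terms cancel.
Column 1: x×0.927 + 19.4×2.81 + (z_c − 19.4 − x)×3.331
Column 2: 1.63×0 + 18.2×2.809 + (z_c − 1.63 − 18.2)×3.331
The z_c×3.331 term appears on both sides and cancels. Collect the known terms of each column as K = Σ(ρt)_known − 3.331 × (depth of known layers): K_1 = 54.514 − 3.331×19.4 = −10.1074; K_2 = 51.1238 − 3.331×(1.63 + 18.2) = −14.92993.
Balance: K_1 − x×(3.331 − 0.927) = K_2, so x = (K_1 − K_2)/(3.331 − 0.927) = 4.82253/2.404 = 2.01 km.

2.01 km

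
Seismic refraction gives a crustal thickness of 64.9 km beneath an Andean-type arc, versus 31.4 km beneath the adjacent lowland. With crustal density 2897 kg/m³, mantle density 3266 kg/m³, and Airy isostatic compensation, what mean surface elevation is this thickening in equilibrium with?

Excess crust Δ = 64.9 km − 31.4 km = 33.5 km, split between elevation h and root r with h + r = Δ.
Airy balance ρ_c h = (ρ_m − ρ_c) r gives r = h ρ_c/(ρ_m − ρ_c), so h (1 + ρ_c/(ρ_m − ρ_c)) = Δ, i.e. h = Δ (ρ_m − ρ_c)/ρ_m.
h = 33.5 km × 369/3266 = 3.78 km.

3.78 km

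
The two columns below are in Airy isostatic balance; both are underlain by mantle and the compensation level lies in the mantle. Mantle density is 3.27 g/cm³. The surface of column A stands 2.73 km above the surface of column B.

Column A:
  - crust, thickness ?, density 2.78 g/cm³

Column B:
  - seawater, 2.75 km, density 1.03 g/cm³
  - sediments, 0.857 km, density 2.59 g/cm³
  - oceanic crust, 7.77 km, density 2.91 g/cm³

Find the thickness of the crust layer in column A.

Take the compensation level at the base of the deeper column (depth z_c below the surface of column A) and equate Σ ρ_i t_i down to z_c; mantle fills any gap and the z_c terms cancel.
Column A: x×2.78 + (z_c − 0 − x)×3.27
Column B: 2.73×0 + 2.75×1.03 + 0.857×2.59 + 7.77×2.91 + (z_c − 2.73 − 11.377)×3.27
The z_c×3.27 term appears on both sides and cancels. Collect the known terms of each column as K = Σ(ρt)_known − 3.27 × (depth of known layers): K_A = 0 − 3.27×0 = 0; K_B = 27.66283 − 3.27×(2.73 + 11.377) = −18.46706.
Balance: K_A − x×(3.27 − 2.78) = K_B, so x = (K_A − K_B)/(3.27 − 2.78) = 18.4671/0.49 = 37.7 km.

37.7 km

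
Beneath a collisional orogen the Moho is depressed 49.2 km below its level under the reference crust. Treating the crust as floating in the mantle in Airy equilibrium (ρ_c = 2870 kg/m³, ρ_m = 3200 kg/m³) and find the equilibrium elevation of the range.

5.66 km

In Airy isostatic equilibrium: ρ_c h = (ρ_m − ρ_c) r.
h = r (ρ_m − ρ_c) / ρ_c = 49.2 km × (3200 − 2870) / 2870 = 5.66 km.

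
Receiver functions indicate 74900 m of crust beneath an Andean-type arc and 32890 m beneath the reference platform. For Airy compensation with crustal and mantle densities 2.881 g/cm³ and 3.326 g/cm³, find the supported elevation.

5620 m

Excess crust Δ = 74900 m − 32890 m = 42010 m, split between elevation h and root r with h + r = Δ.
Airy balance ρ_c h = (ρ_m − ρ_c) r gives r = h ρ_c/(ρ_m − ρ_c), so h (1 + ρ_c/(ρ_m − ρ_c)) = Δ, i.e. h = Δ (ρ_m − ρ_c)/ρ_m.
h = 42010 m × 0.445/3.326 = 5620 m.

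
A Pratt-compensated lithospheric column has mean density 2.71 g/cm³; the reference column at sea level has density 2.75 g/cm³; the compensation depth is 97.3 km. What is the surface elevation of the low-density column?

ρ_ref D = ρ (D + h) → h = D (ρ_ref − ρ)/ρ.
h = 97.3 km × (2.75 − 2.71)/2.71 = 1.44 km.

1.44 km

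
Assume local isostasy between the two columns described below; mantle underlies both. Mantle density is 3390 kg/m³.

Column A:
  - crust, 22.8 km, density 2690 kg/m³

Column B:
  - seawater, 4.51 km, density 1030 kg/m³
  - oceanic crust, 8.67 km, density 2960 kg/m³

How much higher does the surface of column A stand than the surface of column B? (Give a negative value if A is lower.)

0.469 km

For any compensation level in the mantle, the mantle terms cancel and isostasy reduces to e = (Σt_A − Σt_B) − (Σ(ρt)_A − Σ(ρt)_B) / ρ_m.
Σt_A = 22.8 km; Σt_B = 13.18 km; Σ(ρt)_A = 61332; Σ(ρt)_B = 30308.5 (in km·kg/m³).
e = (22.8 − 13.18) − (61332 − 30308.5) / 3390 = 0.469 km.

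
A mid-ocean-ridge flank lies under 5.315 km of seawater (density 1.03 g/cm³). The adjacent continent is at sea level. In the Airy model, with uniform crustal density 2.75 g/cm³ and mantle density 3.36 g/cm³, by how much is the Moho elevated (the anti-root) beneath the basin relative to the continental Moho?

15 km

For local isostatic compensation: replacing crust with seawater at the top is compensated by replacing crust with mantle at the base: d (ρ_c − ρ_w) = a (ρ_m − ρ_c).
a = d (ρ_c − ρ_w)/(ρ_m − ρ_c) = 5.315 km × 1.72/0.61 = 15 km.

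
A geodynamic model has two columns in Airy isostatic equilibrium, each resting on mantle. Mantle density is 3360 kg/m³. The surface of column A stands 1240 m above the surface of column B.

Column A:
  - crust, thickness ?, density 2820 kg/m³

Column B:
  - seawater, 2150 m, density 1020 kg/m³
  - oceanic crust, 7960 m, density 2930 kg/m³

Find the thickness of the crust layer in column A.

23400 m

Take the compensation level at the base of the deeper column (depth z_c below the surface of column A) and equate Σ ρ_i t_i down to z_c; mantle fills any gap and the z_c terms cancel.
Column A: x×2820 + (z_c − 0 − x)×3360
Column B: 1240×0 + 2150×1020 + 7960×2930 + (z_c − 1240 − 10110)×3360
The z_c×3360 term appears on both sides and cancels. Collect the known terms of each column as K = Σ(ρt)_known − 3360 × (depth of known layers): K_A = 0 − 3360×0 = 0; K_B = 25515800 − 3360×(1240 + 10110) = −12620200.
Balance: K_A − x×(3360 − 2820) = K_B, so x = (K_A − K_B)/(3360 − 2820) = 12620200/540 = 23400 m.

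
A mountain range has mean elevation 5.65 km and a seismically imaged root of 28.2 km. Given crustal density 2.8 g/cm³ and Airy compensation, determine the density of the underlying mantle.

Airy balance: ρ_c h = (ρ_m − ρ_c) r → ρ_m = ρ_c (1 + h/r).
ρ_m = 2.8 × (1 + 5.65 km/28.2 km) = 3.36 g/cm³.

3.36 g/cm³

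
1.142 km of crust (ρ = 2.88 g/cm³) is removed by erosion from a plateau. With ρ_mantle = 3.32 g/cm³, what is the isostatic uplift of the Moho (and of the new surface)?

Unloading: uplift u = e ρ_c/ρ_m = 1.142 km × 2.88/3.32 = 0.991 km.

0.991 km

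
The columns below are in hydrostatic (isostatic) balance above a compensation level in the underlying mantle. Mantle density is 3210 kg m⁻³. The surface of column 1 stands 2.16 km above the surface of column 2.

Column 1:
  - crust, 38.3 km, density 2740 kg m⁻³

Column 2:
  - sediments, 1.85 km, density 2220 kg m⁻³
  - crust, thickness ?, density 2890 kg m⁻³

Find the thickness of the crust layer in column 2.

28.9 km

Take the compensation level at the base of the deeper column (depth z_c below the surface of column 1) and equate Σ ρ_i t_i down to z_c; mantle fills any gap and the z_c terms cancel.
Column 1: 38.3×2740 + (z_c − 38.3)×3210
Column 2: 2.16×0 + 1.85×2220 + x×2890 + (z_c − 2.16 − 1.85 − x)×3210
The z_c×3210 term appears on both sides and cancels. Collect the known terms of each column as K = Σ(ρt)_known − 3210 × (depth of known layers): K_1 = 104942 − 3210×38.3 = −18001; K_2 = 4107 − 3210×(2.16 + 1.85) = −8765.1.
Balance: K_1 = K_2 − x×(3210 − 2890), so x = (K_2 − K_1)/(3210 − 2890) = 9235.9/320 = 28.9 km.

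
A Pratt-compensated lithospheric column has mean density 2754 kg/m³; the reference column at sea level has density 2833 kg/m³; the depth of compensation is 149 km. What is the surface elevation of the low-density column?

ρ_ref D = ρ (D + h) → h = D (ρ_ref − ρ)/ρ.
h = 149 km × (2833 − 2754)/2754 = 4.27 km.

4.27 km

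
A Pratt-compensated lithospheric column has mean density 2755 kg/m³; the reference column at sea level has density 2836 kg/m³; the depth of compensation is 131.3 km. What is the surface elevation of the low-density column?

ρ_ref D = ρ (D + h) → h = D (ρ_ref − ρ)/ρ.
h = 131.3 km × (2836 − 2755)/2755 = 3.86 km.

3.86 km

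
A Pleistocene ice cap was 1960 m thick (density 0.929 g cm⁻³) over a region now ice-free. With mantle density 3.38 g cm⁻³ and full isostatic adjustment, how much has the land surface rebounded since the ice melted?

539 m

Removing the load lets mantle flow back in; uplift u satisfies ρ_ice t = ρ_m u.
u = t ρ_ice/ρ_m = 1960 m × 0.929/3.38 = 539 m.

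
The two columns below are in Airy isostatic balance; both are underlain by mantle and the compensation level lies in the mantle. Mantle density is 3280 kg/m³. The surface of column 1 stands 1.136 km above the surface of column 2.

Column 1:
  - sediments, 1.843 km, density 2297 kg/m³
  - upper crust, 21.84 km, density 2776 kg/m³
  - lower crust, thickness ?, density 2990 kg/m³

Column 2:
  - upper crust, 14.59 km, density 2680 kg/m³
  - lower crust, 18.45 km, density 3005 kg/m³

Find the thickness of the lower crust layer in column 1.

Take the compensation level at the base of the deeper column (depth z_c below the surface of column 1) and equate Σ ρ_i t_i down to z_c; mantle fills any gap and the z_c terms cancel.
Column 1: 1.843×2297 + 21.84×2776 + x×2990 + (z_c − 23.683 − x)×3280
Column 2: 1.136×0 + 14.59×2680 + 18.45×3005 + (z_c − 1.136 − 33.04)×3280
The z_c×3280 term appears on both sides and cancels. Collect the known terms of each column as K = Σ(ρt)_known − 3280 × (depth of known layers): K_1 = 64861.211 − 3280×23.683 = −12819.029; K_2 = 94543.45 − 3280×(1.136 + 33.04) = −17553.83.
Balance: K_1 − x×(3280 − 2990) = K_2, so x = (K_1 − K_2)/(3280 − 2990) = 4734.8/290 = 16.3 km.

16.3 km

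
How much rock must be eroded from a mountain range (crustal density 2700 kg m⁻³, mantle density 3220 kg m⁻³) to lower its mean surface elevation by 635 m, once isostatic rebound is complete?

3930 m

Net drop Δ = e − u = e − e ρ_c/ρ_m = e (ρ_m − ρ_c)/ρ_m.
e = Δ ρ_m/(ρ_m − ρ_c) = 635 m × 3220/520 = 3930 m.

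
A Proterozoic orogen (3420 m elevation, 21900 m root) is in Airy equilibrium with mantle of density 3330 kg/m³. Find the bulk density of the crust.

2880 kg/m³

ρ_c h = (ρ_m − ρ_c) r → ρ_c (h + r) = ρ_m r → ρ_c = ρ_m r / (h + r).
ρ_c = 3330 × 21900 m / (3420 m + 21900 m) = 2880 kg/m³.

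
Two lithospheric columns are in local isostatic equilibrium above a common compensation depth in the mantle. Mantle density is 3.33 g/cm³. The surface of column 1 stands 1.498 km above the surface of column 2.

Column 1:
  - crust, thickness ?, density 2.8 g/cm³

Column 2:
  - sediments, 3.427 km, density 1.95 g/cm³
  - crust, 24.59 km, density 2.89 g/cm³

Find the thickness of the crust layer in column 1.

38.7 km

Take the compensation level at the base of the deeper column (depth z_c below the surface of column 1) and equate Σ ρ_i t_i down to z_c; mantle fills any gap and the z_c terms cancel.
Column 1: x×2.8 + (z_c − 0 − x)×3.33
Column 2: 1.498×0 + 3.427×1.95 + 24.59×2.89 + (z_c − 1.498 − 28.017)×3.33
The z_c×3.33 term appears on both sides and cancels. Collect the known terms of each column as K = Σ(ρt)_known − 3.33 × (depth of known layers): K_1 = 0 − 3.33×0 = 0; K_2 = 77.74775 − 3.33×(1.498 + 28.017) = −20.5372.
Balance: K_1 − x×(3.33 − 2.8) = K_2, so x = (K_1 − K_2)/(3.33 − 2.8) = 20.5372/0.53 = 38.7 km.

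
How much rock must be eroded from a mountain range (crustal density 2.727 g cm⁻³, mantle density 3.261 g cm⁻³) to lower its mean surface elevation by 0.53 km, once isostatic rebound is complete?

Net drop Δ = e − u = e − e ρ_c/ρ_m = e (ρ_m − ρ_c)/ρ_m.
e = Δ ρ_m/(ρ_m − ρ_c) = 0.53 km × 3.261/0.534 = 3.24 km.

3.24 km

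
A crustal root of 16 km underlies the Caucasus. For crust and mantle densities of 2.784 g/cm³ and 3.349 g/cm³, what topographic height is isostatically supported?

3.25 km

Equating mass per unit area of the two columns: ρ_c h = (ρ_m − ρ_c) r.
h = r (ρ_m − ρ_c) / ρ_c = 16 km × (3.349 − 2.784) / 2.784 = 3.25 km.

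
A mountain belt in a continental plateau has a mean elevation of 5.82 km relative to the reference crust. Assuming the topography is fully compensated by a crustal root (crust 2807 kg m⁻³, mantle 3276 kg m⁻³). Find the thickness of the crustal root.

34.8 km

Isostatic balance requires: the weight of the topography is balanced by the buoyancy of the root, ρ_c h = (ρ_m − ρ_c) r.
r = h · ρ_c / (ρ_m − ρ_c) = 5.82 km × 2807 / (3276 − 2807) = 34.8 km.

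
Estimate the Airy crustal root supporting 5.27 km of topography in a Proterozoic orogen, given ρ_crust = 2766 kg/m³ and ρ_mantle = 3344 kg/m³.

25.2 km

For local isostatic compensation: the weight of the topography is balanced by the buoyancy of the root, ρ_c h = (ρ_m − ρ_c) r.
r = h · ρ_c / (ρ_m − ρ_c) = 5.27 km × 2766 / (3344 − 2766) = 25.2 km.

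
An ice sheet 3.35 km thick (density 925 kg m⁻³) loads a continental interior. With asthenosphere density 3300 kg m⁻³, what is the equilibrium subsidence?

Isostatic balance requires: the ice load ρ_ice t is balanced by mantle displaced below, ρ_m s.
s = t ρ_ice / ρ_m = 3.35 km × 925/3300 = 0.939 km.

0.939 km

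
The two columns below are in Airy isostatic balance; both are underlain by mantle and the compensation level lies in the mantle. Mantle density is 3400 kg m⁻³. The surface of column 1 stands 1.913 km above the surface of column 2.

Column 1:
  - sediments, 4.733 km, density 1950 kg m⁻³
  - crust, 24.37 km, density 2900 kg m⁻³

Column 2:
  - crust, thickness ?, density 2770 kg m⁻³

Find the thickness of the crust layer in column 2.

19.9 km

Take the compensation level at the base of the deeper column (depth z_c below the surface of column 1) and equate Σ ρ_i t_i down to z_c; mantle fills any gap and the z_c terms cancel.
Column 1: 4.733×1950 + 24.37×2900 + (z_c − 29.103)×3400
Column 2: 1.913×0 + x×2770 + (z_c − 1.913 − 0 − x)×3400
The z_c×3400 term appears on both sides and cancels. Collect the known terms of each column as K = Σ(ρt)_known − 3400 × (depth of known layers): K_1 = 79902.35 − 3400×29.103 = −19047.85; K_2 = 0 − 3400×(1.913 + 0) = −6504.2.
Balance: K_1 = K_2 − x×(3400 − 2770), so x = (K_2 − K_1)/(3400 − 2770) = 12543.6/630 = 19.9 km.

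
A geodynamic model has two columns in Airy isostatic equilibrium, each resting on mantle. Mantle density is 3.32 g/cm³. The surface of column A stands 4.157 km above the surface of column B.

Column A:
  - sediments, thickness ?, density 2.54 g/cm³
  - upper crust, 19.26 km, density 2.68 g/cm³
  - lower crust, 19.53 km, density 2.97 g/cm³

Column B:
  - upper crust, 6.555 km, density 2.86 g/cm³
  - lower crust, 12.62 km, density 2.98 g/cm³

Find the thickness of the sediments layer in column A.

2.49 km

Take the compensation level at the base of the deeper column (depth z_c below the surface of column A) and equate Σ ρ_i t_i down to z_c; mantle fills any gap and the z_c terms cancel.
Column A: x×2.54 + 19.26×2.68 + 19.53×2.97 + (z_c − 38.79 − x)×3.32
Column B: 4.157×0 + 6.555×2.86 + 12.62×2.98 + (z_c − 4.157 − 19.175)×3.32
The z_c×3.32 term appears on both sides and cancels. Collect the known terms of each column as K = Σ(ρt)_known − 3.32 × (depth of known layers): K_A = 109.6209 − 3.32×38.79 = −19.1619; K_B = 56.3549 − 3.32×(4.157 + 19.175) = −21.10734.
Balance: K_A − x×(3.32 − 2.54) = K_B, so x = (K_A − K_B)/(3.32 − 2.54) = 1.94544/0.78 = 2.49 km.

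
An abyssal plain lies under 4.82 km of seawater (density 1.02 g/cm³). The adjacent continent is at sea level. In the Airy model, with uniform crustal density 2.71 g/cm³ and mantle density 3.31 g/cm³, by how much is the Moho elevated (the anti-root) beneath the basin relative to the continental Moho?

13.6 km

Balancing pressure at the compensation depth: replacing crust with seawater at the top is compensated by replacing crust with mantle at the base: d (ρ_c − ρ_w) = a (ρ_m − ρ_c).
a = d (ρ_c − ρ_w)/(ρ_m − ρ_c) = 4.82 km × 1.69/0.6 = 13.6 km.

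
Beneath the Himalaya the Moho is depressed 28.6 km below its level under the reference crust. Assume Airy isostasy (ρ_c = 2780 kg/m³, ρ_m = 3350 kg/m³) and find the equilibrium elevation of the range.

5.86 km

Balancing pressure at the compensation depth: ρ_c h = (ρ_m − ρ_c) r.
h = r (ρ_m − ρ_c) / ρ_c = 28.6 km × (3350 − 2780) / 2780 = 5.86 km.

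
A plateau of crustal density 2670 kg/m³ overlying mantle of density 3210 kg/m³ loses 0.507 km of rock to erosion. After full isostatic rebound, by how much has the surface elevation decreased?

0.0853 km

Rebound u = e ρ_c/ρ_m = 0.507 km × 2670/3210 = 0.4217 km.
Net surface drop = e − u = 0.507 km − 0.4217 km = e (ρ_m − ρ_c)/ρ_m = 0.0853 km.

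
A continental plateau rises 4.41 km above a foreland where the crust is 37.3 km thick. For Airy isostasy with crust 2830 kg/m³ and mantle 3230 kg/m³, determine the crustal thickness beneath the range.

72.9 km

Root depth r = h ρ_c / (ρ_m − ρ_c) = 4.41 km × 2830 / 400 = 31.2 km.
Total thickness = T + h + r = 37.3 km + 4.41 km + 31.2 km = 72.9 km.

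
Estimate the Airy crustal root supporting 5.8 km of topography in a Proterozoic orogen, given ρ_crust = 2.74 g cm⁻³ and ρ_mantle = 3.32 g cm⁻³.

27.4 km

For local isostatic compensation: the weight of the topography is balanced by the buoyancy of the root, ρ_c h = (ρ_m − ρ_c) r.
r = h · ρ_c / (ρ_m − ρ_c) = 5.8 km × 2.74 / (3.32 − 2.74) = 27.4 km.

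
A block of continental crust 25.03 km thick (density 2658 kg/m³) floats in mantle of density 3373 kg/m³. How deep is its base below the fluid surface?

Draft d = t ρ_obj/ρ_fluid = 25.03 km × 2658/3373 = 19.7 km.

19.7 km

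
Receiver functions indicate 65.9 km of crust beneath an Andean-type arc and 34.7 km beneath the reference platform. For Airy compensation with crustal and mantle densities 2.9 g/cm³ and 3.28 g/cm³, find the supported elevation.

3.61 km

Excess crust Δ = 65.9 km − 34.7 km = 31.2 km, split between elevation h and root r with h + r = Δ.
Airy balance ρ_c h = (ρ_m − ρ_c) r gives r = h ρ_c/(ρ_m − ρ_c), so h (1 + ρ_c/(ρ_m − ρ_c)) = Δ, i.e. h = Δ (ρ_m − ρ_c)/ρ_m.
h = 31.2 km × 0.38/3.28 = 3.61 km.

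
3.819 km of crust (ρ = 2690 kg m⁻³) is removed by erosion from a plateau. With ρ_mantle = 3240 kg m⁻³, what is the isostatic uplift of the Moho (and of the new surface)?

Unloading: uplift u = e ρ_c/ρ_m = 3.819 km × 2690/3240 = 3.17 km.

3.17 km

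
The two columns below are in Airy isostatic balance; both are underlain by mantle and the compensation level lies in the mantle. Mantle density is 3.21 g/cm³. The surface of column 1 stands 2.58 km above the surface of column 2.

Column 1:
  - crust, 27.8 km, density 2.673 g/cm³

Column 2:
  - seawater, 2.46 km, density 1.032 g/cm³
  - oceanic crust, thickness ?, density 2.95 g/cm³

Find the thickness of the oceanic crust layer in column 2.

4.96 km

Take the compensation level at the base of the deeper column (depth z_c below the surface of column 1) and equate Σ ρ_i t_i down to z_c; mantle fills any gap and the z_c terms cancel.
Column 1: 27.8×2.673 + (z_c − 27.8)×3.21
Column 2: 2.58×0 + 2.46×1.032 + x×2.95 + (z_c − 2.58 − 2.46 − x)×3.21
The z_c×3.21 term appears on both sides and cancels. Collect the known terms of each column as K = Σ(ρt)_known − 3.21 × (depth of known layers): K_1 = 74.3094 − 3.21×27.8 = −14.9286; K_2 = 2.53872 − 3.21×(2.58 + 2.46) = −13.63968.
Balance: K_1 = K_2 − x×(3.21 − 2.95), so x = (K_2 − K_1)/(3.21 − 2.95) = 1.28892/0.26 = 4.96 km.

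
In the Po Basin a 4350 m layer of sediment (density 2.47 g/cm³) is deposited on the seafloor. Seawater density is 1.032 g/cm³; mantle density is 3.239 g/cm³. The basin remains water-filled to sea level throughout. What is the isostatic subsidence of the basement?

Submarine loading: the sediment displaces seawater, and the subsidence is in turn flooded, so s (ρ_m − ρ_w) = t (ρ_sed − ρ_w).
s = 4350 m × (2.47 − 1.032) / (3.239 − 1.032) = 2830 m.

2830 m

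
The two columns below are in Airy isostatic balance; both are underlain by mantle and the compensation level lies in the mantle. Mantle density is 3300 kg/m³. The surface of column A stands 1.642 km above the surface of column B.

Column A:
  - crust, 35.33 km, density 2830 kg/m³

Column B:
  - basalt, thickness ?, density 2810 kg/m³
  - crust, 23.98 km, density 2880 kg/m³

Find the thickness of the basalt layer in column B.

2.28 km

Take the compensation level at the base of the deeper column (depth z_c below the surface of column A) and equate Σ ρ_i t_i down to z_c; mantle fills any gap and the z_c terms cancel.
Column A: 35.33×2830 + (z_c − 35.33)×3300
Column B: 1.642×0 + x×2810 + 23.98×2880 + (z_c − 1.642 − 23.98 − x)×3300
The z_c×3300 term appears on both sides and cancels. Collect the known terms of each column as K = Σ(ρt)_known − 3300 × (depth of known layers): K_A = 99983.9 − 3300×35.33 = −16605.1; K_B = 69062.4 − 3300×(1.642 + 23.98) = −15490.2.
Balance: K_A = K_B − x×(3300 − 2810), so x = (K_B − K_A)/(3300 − 2810) = 1114.9/490 = 2.28 km.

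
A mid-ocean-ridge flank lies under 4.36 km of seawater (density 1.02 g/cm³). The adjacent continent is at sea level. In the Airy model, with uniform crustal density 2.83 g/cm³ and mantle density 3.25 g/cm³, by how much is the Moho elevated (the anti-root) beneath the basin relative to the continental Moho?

18.8 km

For local isostatic compensation: replacing crust with seawater at the top is compensated by replacing crust with mantle at the base: d (ρ_c − ρ_w) = a (ρ_m − ρ_c).
a = d (ρ_c − ρ_w)/(ρ_m − ρ_c) = 4.36 km × 1.81/0.42 = 18.8 km.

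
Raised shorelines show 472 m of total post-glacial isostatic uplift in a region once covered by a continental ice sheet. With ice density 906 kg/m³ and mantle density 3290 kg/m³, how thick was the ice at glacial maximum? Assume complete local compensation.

1710 m

u = t ρ_ice/ρ_m → t = u ρ_m/ρ_ice = 472 m × 3290/906 = 1710 m.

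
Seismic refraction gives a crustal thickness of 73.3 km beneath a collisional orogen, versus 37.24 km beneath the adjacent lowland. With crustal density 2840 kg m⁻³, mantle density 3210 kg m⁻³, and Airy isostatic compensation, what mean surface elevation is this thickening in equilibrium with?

Excess crust Δ = 73.3 km − 37.24 km = 36.06 km, split between elevation h and root r with h + r = Δ.
Airy balance ρ_c h = (ρ_m − ρ_c) r gives r = h ρ_c/(ρ_m − ρ_c), so h (1 + ρ_c/(ρ_m − ρ_c)) = Δ, i.e. h = Δ (ρ_m − ρ_c)/ρ_m.
h = 36.06 km × 370/3210 = 4.16 km.

4.16 km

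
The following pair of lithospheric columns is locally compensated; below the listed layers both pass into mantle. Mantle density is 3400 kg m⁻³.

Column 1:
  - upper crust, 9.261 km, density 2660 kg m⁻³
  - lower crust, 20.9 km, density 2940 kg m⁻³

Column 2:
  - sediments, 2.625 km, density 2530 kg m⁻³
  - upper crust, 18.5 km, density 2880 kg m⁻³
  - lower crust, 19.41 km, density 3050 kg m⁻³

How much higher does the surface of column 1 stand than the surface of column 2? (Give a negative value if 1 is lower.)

−0.656 km

For any compensation level in the mantle, the mantle terms cancel and isostasy reduces to e = (Σt_1 − Σt_2) − (Σ(ρt)_1 − Σ(ρt)_2) / ρ_m.
Σt_1 = 30.161 km; Σt_2 = 40.535 km; Σ(ρt)_1 = 86080.26; Σ(ρt)_2 = 119121.75 (in km·kg m⁻³).
e = (30.161 − 40.535) − (86080.26 − 119121.75) / 3400 = −0.656 km.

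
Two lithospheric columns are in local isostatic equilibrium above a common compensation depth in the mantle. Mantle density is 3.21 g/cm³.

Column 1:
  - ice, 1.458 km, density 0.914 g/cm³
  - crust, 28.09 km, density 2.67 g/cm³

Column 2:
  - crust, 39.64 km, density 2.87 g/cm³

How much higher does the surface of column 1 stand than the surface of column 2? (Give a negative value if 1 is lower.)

1.57 km

For any compensation level in the mantle, the mantle terms cancel and isostasy reduces to e = (Σt_1 − Σt_2) − (Σ(ρt)_1 − Σ(ρt)_2) / ρ_m.
Σt_1 = 29.548 km; Σt_2 = 39.64 km; Σ(ρt)_1 = 76.332912; Σ(ρt)_2 = 113.7668 (in km·g/cm³).
e = (29.548 − 39.64) − (76.332912 − 113.7668) / 3.21 = 1.57 km.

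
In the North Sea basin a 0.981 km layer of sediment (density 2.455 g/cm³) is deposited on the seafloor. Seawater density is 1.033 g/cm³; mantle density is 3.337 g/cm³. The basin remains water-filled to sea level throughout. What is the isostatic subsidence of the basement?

0.605 km

Submarine loading: the sediment displaces seawater, and the subsidence is in turn flooded, so s (ρ_m − ρ_w) = t (ρ_sed − ρ_w).
s = 0.981 km × (2.455 − 1.033) / (3.337 − 1.033) = 0.605 km.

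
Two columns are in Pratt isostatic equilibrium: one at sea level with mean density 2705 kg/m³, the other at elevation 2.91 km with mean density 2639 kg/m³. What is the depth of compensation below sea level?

116 km

ρ_ref D = ρ (D + h) → D (ρ_ref − ρ) = ρ h.
D = ρ h/(ρ_ref − ρ) = 2639 × 2.91 km/(2705 − 2639) = 116 km.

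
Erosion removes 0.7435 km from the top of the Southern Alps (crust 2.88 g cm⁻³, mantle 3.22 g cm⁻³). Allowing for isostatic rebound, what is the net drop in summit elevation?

0.0785 km

Rebound u = e ρ_c/ρ_m = 0.7435 km × 2.88/3.22 = 0.665 km.
Net surface drop = e − u = 0.7435 km − 0.665 km = e (ρ_m − ρ_c)/ρ_m = 0.0785 km.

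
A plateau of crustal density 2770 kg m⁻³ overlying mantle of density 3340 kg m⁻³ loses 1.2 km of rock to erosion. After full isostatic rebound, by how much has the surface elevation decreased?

0.205 km

Rebound u = e ρ_c/ρ_m = 1.2 km × 2770/3340 = 0.9952 km.
Net surface drop = e − u = 1.2 km − 0.9952 km = e (ρ_m − ρ_c)/ρ_m = 0.205 km.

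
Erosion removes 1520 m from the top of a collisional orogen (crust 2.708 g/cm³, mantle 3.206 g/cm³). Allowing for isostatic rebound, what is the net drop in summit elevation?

Rebound u = e ρ_c/ρ_m = 1520 m × 2.708/3.206 = 1284 m.
Net surface drop = e − u = 1520 m − 1284 m = e (ρ_m − ρ_c)/ρ_m = 236 m.

236 m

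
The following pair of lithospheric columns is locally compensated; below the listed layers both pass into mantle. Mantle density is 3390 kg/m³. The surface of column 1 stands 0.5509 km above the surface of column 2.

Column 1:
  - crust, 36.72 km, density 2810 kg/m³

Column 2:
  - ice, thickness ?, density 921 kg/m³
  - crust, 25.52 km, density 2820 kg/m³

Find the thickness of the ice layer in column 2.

Take the compensation level at the base of the deeper column (depth z_c below the surface of column 1) and equate Σ ρ_i t_i down to z_c; mantle fills any gap and the z_c terms cancel.
Column 1: 36.72×2810 + (z_c − 36.72)×3390
Column 2: 0.5509×0 + x×921 + 25.52×2820 + (z_c − 0.5509 − 25.52 − x)×3390
The z_c×3390 term appears on both sides and cancels. Collect the known terms of each column as K = Σ(ρt)_known − 3390 × (depth of known layers): K_1 = 103183.2 − 3390×36.72 = −21297.6; K_2 = 71966.4 − 3390×(0.5509 + 25.52) = −16413.951.
Balance: K_1 = K_2 − x×(3390 − 921), so x = (K_2 − K_1)/(3390 − 921) = 4883.65/2469 = 1.98 km.

1.98 km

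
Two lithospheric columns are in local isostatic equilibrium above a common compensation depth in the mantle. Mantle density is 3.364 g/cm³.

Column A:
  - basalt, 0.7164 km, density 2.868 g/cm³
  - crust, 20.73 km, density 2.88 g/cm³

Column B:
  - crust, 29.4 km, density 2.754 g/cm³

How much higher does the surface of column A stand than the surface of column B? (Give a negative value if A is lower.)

−2.24 km

For any compensation level in the mantle, the mantle terms cancel and isostasy reduces to e = (Σt_A − Σt_B) − (Σ(ρt)_A − Σ(ρt)_B) / ρ_m.
Σt_A = 21.4464 km; Σt_B = 29.4 km; Σ(ρt)_A = 61.7570352; Σ(ρt)_B = 80.9676 (in km·g/cm³).
e = (21.4464 − 29.4) − (61.7570352 − 80.9676) / 3.364 = −2.24 km.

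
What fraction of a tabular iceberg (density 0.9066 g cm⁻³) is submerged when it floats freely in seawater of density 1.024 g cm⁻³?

0.885

Submerged fraction = ρ_obj/ρ_fluid = 0.9066/1.024 = 0.885.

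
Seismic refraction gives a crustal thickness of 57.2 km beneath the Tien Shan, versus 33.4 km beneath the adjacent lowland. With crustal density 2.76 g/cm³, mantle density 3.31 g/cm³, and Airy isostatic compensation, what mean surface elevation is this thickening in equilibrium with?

Excess crust Δ = 57.2 km − 33.4 km = 23.8 km, split between elevation h and root r with h + r = Δ.
Airy balance ρ_c h = (ρ_m − ρ_c) r gives r = h ρ_c/(ρ_m − ρ_c), so h (1 + ρ_c/(ρ_m − ρ_c)) = Δ, i.e. h = Δ (ρ_m − ρ_c)/ρ_m.
h = 23.8 km × 0.55/3.31 = 3.95 km.

3.95 km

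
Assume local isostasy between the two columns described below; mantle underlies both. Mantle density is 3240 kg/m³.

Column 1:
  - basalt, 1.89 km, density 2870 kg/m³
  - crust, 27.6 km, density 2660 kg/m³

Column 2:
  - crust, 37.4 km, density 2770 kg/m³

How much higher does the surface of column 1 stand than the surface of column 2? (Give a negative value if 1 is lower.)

−0.269 km

For any compensation level in the mantle, the mantle terms cancel and isostasy reduces to e = (Σt_1 − Σt_2) − (Σ(ρt)_1 − Σ(ρt)_2) / ρ_m.
Σt_1 = 29.49 km; Σt_2 = 37.4 km; Σ(ρt)_1 = 78840.3; Σ(ρt)_2 = 103598 (in km·kg/m³).
e = (29.49 − 37.4) − (78840.3 − 103598) / 3240 = −0.269 km.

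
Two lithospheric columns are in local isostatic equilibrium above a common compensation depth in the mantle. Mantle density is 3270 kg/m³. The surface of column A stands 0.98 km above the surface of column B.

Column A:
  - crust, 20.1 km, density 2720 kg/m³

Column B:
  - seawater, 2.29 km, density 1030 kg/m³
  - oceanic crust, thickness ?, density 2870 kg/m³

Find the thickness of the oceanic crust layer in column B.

6.8 km

Take the compensation level at the base of the deeper column (depth z_c below the surface of column A) and equate Σ ρ_i t_i down to z_c; mantle fills any gap and the z_c terms cancel.
Column A: 20.1×2720 + (z_c − 20.1)×3270
Column B: 0.98×0 + 2.29×1030 + x×2870 + (z_c − 0.98 − 2.29 − x)×3270
The z_c×3270 term appears on both sides and cancels. Collect the known terms of each column as K = Σ(ρt)_known − 3270 × (depth of known layers): K_A = 54672 − 3270×20.1 = −11055; K_B = 2358.7 − 3270×(0.98 + 2.29) = −8334.2.
Balance: K_A = K_B − x×(3270 − 2870), so x = (K_B − K_A)/(3270 − 2870) = 2720.8/400 = 6.8 km.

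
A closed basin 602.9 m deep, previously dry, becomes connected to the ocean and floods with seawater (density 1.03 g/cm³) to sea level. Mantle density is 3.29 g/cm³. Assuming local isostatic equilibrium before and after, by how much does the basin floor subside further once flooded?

After flooding the water column is d + s deep. Its weight must equal the weight of mantle displaced by the extra subsidence s: (d + s) ρ_w = s ρ_m.
s = d ρ_w / (ρ_m − ρ_w) = 602.9 m × 1.03/(3.29 − 1.03) = 275 m.

275 m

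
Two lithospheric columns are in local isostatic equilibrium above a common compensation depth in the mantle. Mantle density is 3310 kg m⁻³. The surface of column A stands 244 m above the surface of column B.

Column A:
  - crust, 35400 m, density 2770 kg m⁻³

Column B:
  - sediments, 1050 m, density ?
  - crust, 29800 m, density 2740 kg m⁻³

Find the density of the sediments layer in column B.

Take the compensation level at the base of the deeper column (depth z_c below the surface of column A) and equate Σ ρ_i t_i down to z_c; mantle fills any gap and the z_c terms cancel.
Column A: 35400×2770 + (z_c − 35400)×3310
Column B: 244×0 + 1050×ρ + 29800×2740 + (z_c − 244 − 30850)×3310
The z_c×3310 term appears on both sides and cancels. Collect the known terms of each column as K = Σ(ρt)_known − 3310 × (depth of known layers): K_A = 98058000 − 3310×35400 = −19116000; K_B = 81652000 − 3310×(244 + 30850) = −21269140.
Balance: K_A = K_B + 1050×ρ, so ρ = (K_A − K_B)/1050 = 2153140/1050 = 2050 kg m⁻³.

2050 kg m⁻³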